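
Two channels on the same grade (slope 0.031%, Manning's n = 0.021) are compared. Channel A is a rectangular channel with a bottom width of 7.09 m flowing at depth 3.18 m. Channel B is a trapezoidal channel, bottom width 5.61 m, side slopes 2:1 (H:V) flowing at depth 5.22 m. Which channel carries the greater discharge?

channel B

Channel A: Flow area A = b·y = 7.09 × 3.18 = 22.55 m². Wetted perimeter P = b + 2y = 7.09 + 2×3.18 = 13.45 m. Hydraulic radius R = A/P = 22.55/13.45 = 1.676 m. Q_A = (1/0.021)·22.55·1.676^(2/3)·√0.00031 = 26.67 m³/s.
Channel B: With bottom width b = 5.61 m and side slope z = 2: A = (b + zy)y = (5.61 + 2×5.22)×5.22 = 83.78 m²; P = b + 2y√(1+z²) = 5.61 + 2×5.22×2.236 = 28.95 m. Hydraulic radius R = A/P = 83.78/28.95 = 2.894 m. Q_B = (1/0.021)·83.78·2.894^(2/3)·√0.00031 = 142.6 m³/s.
Q_A = 26.67 m³/s vs Q_B = 142.6 m³/s, so channel B carries more.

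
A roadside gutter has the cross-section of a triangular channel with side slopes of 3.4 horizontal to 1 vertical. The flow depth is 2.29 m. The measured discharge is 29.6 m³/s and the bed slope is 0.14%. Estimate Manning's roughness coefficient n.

n = 0.024

For a triangular section with side slope z = 3.4: A = zy² = 3.4×2.29² = 17.83 m²; P = 2y√(1+z²) = 2×2.29×3.544 = 16.23 m.
Hydraulic radius R = A/P = 17.83/16.23 = 1.098 m.
Rearranging Manning's equation: n = (1/Q) A R^(2/3) S^(1/2) = (1/29.6) × 17.83 × 1.098^(2/3) × √0.0014 = 0.024.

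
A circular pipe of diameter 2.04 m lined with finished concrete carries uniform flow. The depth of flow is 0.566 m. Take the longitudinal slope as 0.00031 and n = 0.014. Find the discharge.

Q = 0.441 m³/s

For a circular section of diameter D = 2.04 m at depth y = 0.566 m, the central angle is θ = 2 arccos(1 − 2y/D) = 2.219 rad. Then A = (D²/8)(θ − sin θ) = 0.7397 m² and P = Dθ/2 = 2.263 m.
Hydraulic radius R = A/P = 0.7397/2.263 = 0.3268 m.
Manning's equation: Q = (1/n) A R^(2/3) S^(1/2) = (1/0.014) × 0.7397 × 0.3268^(2/3) × 0.00031^(1/2) = 0.441 m³/s.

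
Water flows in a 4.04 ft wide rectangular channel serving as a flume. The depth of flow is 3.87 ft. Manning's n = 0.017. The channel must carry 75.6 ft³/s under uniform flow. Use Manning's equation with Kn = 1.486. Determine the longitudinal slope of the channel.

Flow area A = b·y = 4.04 × 3.87 = 15.63 ft². Wetted perimeter P = b + 2y = 4.04 + 2×3.87 = 11.78 ft.
Hydraulic radius R = A/P = 15.63/11.78 = 1.327 ft.
From Manning's equation, S = [nQ / (1.486 A R^(2/3))]² = [0.017 × 75.6 / (1.486 × 15.63 × 1.327^(2/3))]² = 0.0021.

S = 0.0021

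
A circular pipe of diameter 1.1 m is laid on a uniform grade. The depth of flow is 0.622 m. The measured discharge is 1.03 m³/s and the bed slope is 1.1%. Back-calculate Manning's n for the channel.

For a circular section of diameter D = 1.1 m at depth y = 0.622 m, the central angle is θ = 2 arccos(1 − 2y/D) = 3.404 rad. Then A = (D²/8)(θ − sin θ) = 0.5541 m² and P = Dθ/2 = 1.872 m.
Hydraulic radius R = A/P = 0.5541/1.872 = 0.296 m.
Rearranging Manning's equation: n = (1/Q) A R^(2/3) S^(1/2) = (1/1.03) × 0.5541 × 0.296^(2/3) × √0.011 = 0.0251.

n = 0.0251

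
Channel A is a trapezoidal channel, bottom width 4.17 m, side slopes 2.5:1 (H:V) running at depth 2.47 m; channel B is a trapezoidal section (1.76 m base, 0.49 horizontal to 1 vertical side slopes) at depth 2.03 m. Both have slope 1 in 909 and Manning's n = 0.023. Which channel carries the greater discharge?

Channel A: With bottom width b = 4.17 m and side slope z = 2.5: A = (b + zy)y = (4.17 + 2.5×2.47)×2.47 = 25.55 m²; P = b + 2y√(1+z²) = 4.17 + 2×2.47×2.693 = 17.47 m. Hydraulic radius R = A/P = 25.55/17.47 = 1.463 m. Q_A = (1/0.023)·25.55·1.463^(2/3)·√0.0011 = 47.48 m³/s.
Channel B: With bottom width b = 1.76 m and side slope z = 0.49: A = (b + zy)y = (1.76 + 0.49×2.03)×2.03 = 5.592 m²; P = b + 2y√(1+z²) = 1.76 + 2×2.03×1.114 = 6.281 m. Hydraulic radius R = A/P = 5.592/6.281 = 0.8903 m. Q_B = (1/0.023)·5.592·0.8903^(2/3)·√0.0011 = 7.463 m³/s.
Q_A = 47.48 m³/s vs Q_B = 7.463 m³/s, so channel A carries more.

channel A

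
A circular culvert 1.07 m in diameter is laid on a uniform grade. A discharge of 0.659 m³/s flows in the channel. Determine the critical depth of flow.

y_c = 0.451 m

At critical depth, Q² T / (g A³) = 1, i.e. A³/T = Q²/g = 0.659²/9.81 = 0.04427.
At y = 0.326 m: A³/T = 0.01264 — short.
At y = 0.565 m: A³/T = 0.1046 — over.
At y = 0.451 m: A³/T = 0.04419 — ≈ 0.04427.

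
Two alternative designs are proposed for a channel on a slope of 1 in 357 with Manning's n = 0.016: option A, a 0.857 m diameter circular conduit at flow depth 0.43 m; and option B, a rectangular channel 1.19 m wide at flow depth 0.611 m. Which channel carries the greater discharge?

channel B

Channel A: For a circular section of diameter D = 0.857 m at depth y = 0.43 m, the central angle is θ = 2 arccos(1 − 2y/D) = 3.149 rad. Then A = (D²/8)(θ − sin θ) = 0.2897 m² and P = Dθ/2 = 1.349 m. Hydraulic radius R = A/P = 0.2897/1.349 = 0.2147 m. Q_A = (1/0.016)·0.2897·0.2147^(2/3)·√0.002801 = 0.3436 m³/s.
Channel B: Flow area A = b·y = 1.19 × 0.611 = 0.7271 m². Wetted perimeter P = b + 2y = 1.19 + 2×0.611 = 2.412 m. Hydraulic radius R = A/P = 0.7271/2.412 = 0.3014 m. Q_B = (1/0.016)·0.7271·0.3014^(2/3)·√0.002801 = 1.081 m³/s.
Q_A = 0.3436 m³/s vs Q_B = 1.081 m³/s, so channel B carries more.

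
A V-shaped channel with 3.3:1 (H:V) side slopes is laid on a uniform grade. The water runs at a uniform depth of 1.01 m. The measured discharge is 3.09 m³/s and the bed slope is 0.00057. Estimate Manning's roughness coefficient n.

For a triangular section with side slope z = 3.3: A = zy² = 3.3×1.01² = 3.366 m²; P = 2y√(1+z²) = 2×1.01×3.448 = 6.965 m.
Hydraulic radius R = A/P = 3.366/6.965 = 0.4833 m.
Rearranging Manning's equation: n = (1/Q) A R^(2/3) S^(1/2) = (1/3.09) × 3.366 × 0.4833^(2/3) × √0.00057 = 0.016.

n = 0.016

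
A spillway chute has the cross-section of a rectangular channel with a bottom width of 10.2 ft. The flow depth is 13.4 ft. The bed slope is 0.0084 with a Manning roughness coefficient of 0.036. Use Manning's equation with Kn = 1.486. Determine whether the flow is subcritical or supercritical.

Flow area A = b·y = 10.2 × 13.4 = 136.7 ft². Wetted perimeter P = b + 2y = 10.2 + 2×13.4 = 37 ft.
Hydraulic radius R = A/P = 136.7/37 = 3.694 ft.
V = (1.486/n) R^(2/3) √S = (1.486/0.036) × 3.694^(2/3) × √0.0084 = 9.04 ft/s. Hydraulic depth D_h = A/T = 136.7/10.2 = 13.4 ft.
Froude number Fr = V/√(g·D_h) = 9.04/√(32.2×13.4) = 0.435, which is less than 1, so the flow is subcritical.

subcritical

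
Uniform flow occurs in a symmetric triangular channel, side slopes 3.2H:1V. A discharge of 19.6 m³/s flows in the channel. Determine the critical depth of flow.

At critical depth, Q² T / (g A³) = 1, i.e. A³/T = Q²/g = 19.6²/9.81 = 39.16.
Trying y = 1.17 m: A³/T = 11.23 — too small.
Trying y = 1.63 m: A³/T = 58.91 — too large.
Trying y = 1.5 m: A³/T = 38.88 — close enough.

y_c = 1.5 m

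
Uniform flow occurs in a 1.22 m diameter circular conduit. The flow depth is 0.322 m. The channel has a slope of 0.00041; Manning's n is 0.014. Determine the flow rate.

For a circular section of diameter D = 1.22 m at depth y = 0.322 m, the central angle is θ = 2 arccos(1 − 2y/D) = 2.158 rad. Then A = (D²/8)(θ − sin θ) = 0.2467 m² and P = Dθ/2 = 1.316 m.
Hydraulic radius R = A/P = 0.2467/1.316 = 0.1874 m.
Manning's equation: Q = (1/n) A R^(2/3) S^(1/2) = (1/0.014) × 0.2467 × 0.1874^(2/3) × 0.00041^(1/2) = 0.117 m³/s.

Q = 0.117 m³/s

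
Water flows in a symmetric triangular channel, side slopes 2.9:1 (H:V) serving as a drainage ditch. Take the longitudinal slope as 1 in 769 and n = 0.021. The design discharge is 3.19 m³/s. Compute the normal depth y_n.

Manning's equation rearranged: A R^(2/3) = nQ / (1·√S) = 0.021 × 3.19 / (√0.0013) = 1.858.
Trying y = 1.29 m: A R^(2/3) = 3.47 — over.
Trying y = 0.703 m: A R^(2/3) = 0.6876 — short.
Trying y = 1.02 m: A R^(2/3) = 1.855 — close enough.

y_n = 1.02 m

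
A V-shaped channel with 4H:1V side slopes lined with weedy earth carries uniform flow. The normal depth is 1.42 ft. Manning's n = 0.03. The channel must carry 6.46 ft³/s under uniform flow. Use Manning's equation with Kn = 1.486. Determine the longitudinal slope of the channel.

S = 0.00043

For a triangular section with side slope z = 4: A = zy² = 4×1.42² = 8.066 ft²; P = 2y√(1+z²) = 2×1.42×4.123 = 11.71 ft.
Hydraulic radius R = A/P = 8.066/11.71 = 0.6888 ft.
From Manning's equation, S = [nQ / (1.486 A R^(2/3))]² = [0.03 × 6.46 / (1.486 × 8.066 × 0.6888^(2/3))]² = 0.00043.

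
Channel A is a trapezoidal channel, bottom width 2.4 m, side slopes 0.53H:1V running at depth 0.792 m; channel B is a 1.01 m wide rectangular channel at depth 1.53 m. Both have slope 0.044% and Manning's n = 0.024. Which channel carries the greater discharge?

Channel A: With bottom width b = 2.4 m and side slope z = 0.53: A = (b + zy)y = (2.4 + 0.53×0.792)×0.792 = 2.233 m²; P = b + 2y√(1+z²) = 2.4 + 2×0.792×1.132 = 4.193 m. Hydraulic radius R = A/P = 2.233/4.193 = 0.5326 m. Q_A = (1/0.024)·2.233·0.5326^(2/3)·√0.00044 = 1.283 m³/s.
Channel B: Flow area A = b·y = 1.01 × 1.53 = 1.545 m². Wetted perimeter P = b + 2y = 1.01 + 2×1.53 = 4.07 m. Hydraulic radius R = A/P = 1.545/4.07 = 0.3797 m. Q_B = (1/0.024)·1.545·0.3797^(2/3)·√0.00044 = 0.7082 m³/s.
Q_A = 1.283 m³/s vs Q_B = 0.7082 m³/s, so channel A carries more.

channel A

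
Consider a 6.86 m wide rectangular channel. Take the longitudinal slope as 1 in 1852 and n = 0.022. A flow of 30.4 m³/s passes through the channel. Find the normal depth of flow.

y_n = 3.05 m

Manning's equation rearranged: A R^(2/3) = nQ / (1·√S) = 0.022 × 30.4 / (√0.00054) = 28.78.
At y = 2.57 m: A R^(2/3) = 22.78 — short.
At y = 3.33 m: A R^(2/3) = 32.41 — over.
At y = 3.05 m: A R^(2/3) = 28.79 — ≈ 28.78.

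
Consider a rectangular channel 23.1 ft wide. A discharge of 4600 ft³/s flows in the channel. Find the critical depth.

y_c = 10.7 ft

For a rectangular channel, critical depth y_c = (q²/g)^(1/3) where q = Q/b = 4600/23.1 = 199.1 ft²/s.
So y_c = (199.1²/32.2)^(1/3) = 10.7 ft.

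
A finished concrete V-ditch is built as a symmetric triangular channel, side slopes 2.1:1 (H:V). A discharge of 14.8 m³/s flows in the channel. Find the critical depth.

At critical depth, Q² T / (g A³) = 1, i.e. A³/T = Q²/g = 14.8²/9.81 = 22.33.
Try y = 2.03 m: A³/T = 76.01 — high.
Try y = 1.37 m: A³/T = 10.64 — low.
Try y = 1.59 m: A³/T = 22.41 — matches.

y_c = 1.59 m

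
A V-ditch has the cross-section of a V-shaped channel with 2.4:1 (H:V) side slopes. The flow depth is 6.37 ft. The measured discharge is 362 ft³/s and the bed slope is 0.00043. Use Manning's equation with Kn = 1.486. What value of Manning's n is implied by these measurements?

n = 0.017

For a triangular section with side slope z = 2.4: A = zy² = 2.4×6.37² = 97.38 ft²; P = 2y√(1+z²) = 2×6.37×2.6 = 33.12 ft.
Hydraulic radius R = A/P = 97.38/33.12 = 2.94 ft.
Rearranging Manning's equation: n = (1.486/Q) A R^(2/3) S^(1/2) = (1.486/362) × 97.38 × 2.94^(2/3) × √0.00043 = 0.017.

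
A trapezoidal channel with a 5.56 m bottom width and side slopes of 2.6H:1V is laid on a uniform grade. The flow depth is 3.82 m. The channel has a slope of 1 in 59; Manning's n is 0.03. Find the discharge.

With bottom width b = 5.56 m and side slope z = 2.6: A = (b + zy)y = (5.56 + 2.6×3.82)×3.82 = 59.18 m²; P = b + 2y√(1+z²) = 5.56 + 2×3.82×2.786 = 26.84 m.
Hydraulic radius R = A/P = 59.18/26.84 = 2.205 m.
Manning's equation: Q = (1/n) A R^(2/3) S^(1/2) = (1/0.03) × 59.18 × 2.205^(2/3) × 0.01695^(1/2) = 435 m³/s.

Q = 435 m³/s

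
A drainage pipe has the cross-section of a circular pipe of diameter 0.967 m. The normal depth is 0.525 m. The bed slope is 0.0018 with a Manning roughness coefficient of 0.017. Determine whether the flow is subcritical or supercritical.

For a circular section of diameter D = 0.967 m at depth y = 0.525 m, the central angle is θ = 2 arccos(1 − 2y/D) = 3.313 rad. Then A = (D²/8)(θ − sin θ) = 0.4073 m² and P = Dθ/2 = 1.602 m.
Hydraulic radius R = A/P = 0.4073/1.602 = 0.2542 m.
V = (1/n) R^(2/3) √S = (1/0.017) × 0.2542^(2/3) × √0.0018 = 1.002 m/s. Hydraulic depth D_h = A/T = 0.4073/0.9634 = 0.4227 m.
Froude number Fr = V/√(g·D_h) = 1.002/√(9.81×0.4227) = 0.492, which is less than 1, so the flow is subcritical.

subcritical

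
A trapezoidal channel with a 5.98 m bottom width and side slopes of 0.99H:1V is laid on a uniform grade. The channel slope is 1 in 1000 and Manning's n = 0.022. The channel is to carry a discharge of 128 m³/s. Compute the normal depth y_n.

Manning's equation rearranged: A R^(2/3) = nQ / (1·√S) = 0.022 × 128 / (√0.001) = 89.05.
At y = 5.43 m: A R^(2/3) = 125.4 — over.
At y = 3.73 m: A R^(2/3) = 60.84 — short.
At y = 4.56 m: A R^(2/3) = 89.17 — ≈ 89.05.

y_n = 4.56 m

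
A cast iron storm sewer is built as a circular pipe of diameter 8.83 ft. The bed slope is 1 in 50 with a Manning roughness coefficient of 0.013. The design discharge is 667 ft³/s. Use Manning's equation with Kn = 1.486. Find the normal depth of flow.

Manning's equation rearranged: A R^(2/3) = nQ / (1.486·√S) = 0.013 × 667 / (1.486 × √0.02) = 41.26.
At y = 4.47 ft: A R^(2/3) = 53.01 — too large.
At y = 3.87 ft: A R^(2/3) = 41.27 — ≈ 41.26.

y_n = 3.87 ft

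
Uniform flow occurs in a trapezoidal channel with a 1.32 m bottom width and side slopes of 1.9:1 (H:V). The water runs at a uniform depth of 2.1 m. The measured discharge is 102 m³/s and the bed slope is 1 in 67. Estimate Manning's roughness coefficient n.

With bottom width b = 1.32 m and side slope z = 1.9: A = (b + zy)y = (1.32 + 1.9×2.1)×2.1 = 11.15 m²; P = b + 2y√(1+z²) = 1.32 + 2×2.1×2.147 = 10.34 m.
Hydraulic radius R = A/P = 11.15/10.34 = 1.079 m.
Rearranging Manning's equation: n = (1/Q) A R^(2/3) S^(1/2) = (1/102) × 11.15 × 1.079^(2/3) × √0.01493 = 0.014.

n = 0.014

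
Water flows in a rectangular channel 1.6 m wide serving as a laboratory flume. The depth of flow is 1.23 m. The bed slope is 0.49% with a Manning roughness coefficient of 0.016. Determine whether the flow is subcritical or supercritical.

subcritical

Flow area A = b·y = 1.6 × 1.23 = 1.968 m². Wetted perimeter P = b + 2y = 1.6 + 2×1.23 = 4.06 m.
Hydraulic radius R = A/P = 1.968/4.06 = 0.4847 m.
V = (1/n) R^(2/3) √S = (1/0.016) × 0.4847^(2/3) × √0.0049 = 2.7 m/s. Hydraulic depth D_h = A/T = 1.968/1.6 = 1.23 m.
Froude number Fr = V/√(g·D_h) = 2.7/√(9.81×1.23) = 0.777, which is less than 1, so the flow is subcritical.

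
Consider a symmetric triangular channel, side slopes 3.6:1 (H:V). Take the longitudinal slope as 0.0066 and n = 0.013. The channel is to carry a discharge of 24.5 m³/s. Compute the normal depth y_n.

Manning's equation rearranged: A R^(2/3) = nQ / (1·√S) = 0.013 × 24.5 / (√0.0066) = 3.92.
Try y = 1.49 m: A R^(2/3) = 6.407 — high.
Try y = 1.02 m: A R^(2/3) = 2.332 — low.
Try y = 1.24 m: A R^(2/3) = 3.926 — close enough.

y_n = 1.24 m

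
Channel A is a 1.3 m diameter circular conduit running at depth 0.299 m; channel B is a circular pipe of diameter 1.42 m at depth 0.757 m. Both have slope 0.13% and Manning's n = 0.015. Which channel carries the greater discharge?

channel B

Channel A: For a circular section of diameter D = 1.3 m at depth y = 0.299 m, the central angle is θ = 2 arccos(1 − 2y/D) = 2.001 rad. Then A = (D²/8)(θ − sin θ) = 0.2306 m² and P = Dθ/2 = 1.3 m. Hydraulic radius R = A/P = 0.2306/1.3 = 0.1773 m. Q_A = (1/0.015)·0.2306·0.1773^(2/3)·√0.0013 = 0.175 m³/s.
Channel B: For a circular section of diameter D = 1.42 m at depth y = 0.757 m, the central angle is θ = 2 arccos(1 − 2y/D) = 3.274 rad. Then A = (D²/8)(θ − sin θ) = 0.8585 m² and P = Dθ/2 = 2.325 m. Hydraulic radius R = A/P = 0.8585/2.325 = 0.3693 m. Q_B = (1/0.015)·0.8585·0.3693^(2/3)·√0.0013 = 1.062 m³/s.
Q_A = 0.175 m³/s vs Q_B = 1.062 m³/s, so channel B carries more.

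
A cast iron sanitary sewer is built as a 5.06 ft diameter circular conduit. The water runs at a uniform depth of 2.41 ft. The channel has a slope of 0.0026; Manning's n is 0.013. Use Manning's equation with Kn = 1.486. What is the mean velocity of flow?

V = 6.68 ft/s

For a circular section of diameter D = 5.06 ft at depth y = 2.41 ft, the central angle is θ = 2 arccos(1 − 2y/D) = 3.047 rad. Then A = (D²/8)(θ − sin θ) = 9.448 ft² and P = Dθ/2 = 7.708 ft.
Hydraulic radius R = A/P = 9.448/7.708 = 1.226 ft.
From Manning's equation, V = (1.486/n) R^(2/3) S^(1/2) = (1.486/0.013) × 1.226^(2/3) × 0.0026^(1/2) = 6.68 ft/s.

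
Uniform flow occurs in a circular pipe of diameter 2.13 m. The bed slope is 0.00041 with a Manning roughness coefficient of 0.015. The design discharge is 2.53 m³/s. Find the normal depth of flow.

Manning's equation rearranged: A R^(2/3) = nQ / (1·√S) = 0.015 × 2.53 / (√0.00041) = 1.874.
At y = 0.985 m: A R^(2/3) = 1.023 — too small.
At y = 1.85 m: A R^(2/3) = 2.449 — too large.
At y = 1.44 m: A R^(2/3) = 1.871 — matches.

y_n = 1.44 m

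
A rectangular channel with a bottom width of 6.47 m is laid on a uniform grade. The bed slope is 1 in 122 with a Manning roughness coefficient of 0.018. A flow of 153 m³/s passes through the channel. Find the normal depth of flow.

y_n = 3.37 m

Manning's equation rearranged: A R^(2/3) = nQ / (1·√S) = 0.018 × 153 / (√0.008197) = 30.42.
Trying y = 2.9 m: A R^(2/3) = 24.9 — too small.
Trying y = 3.37 m: A R^(2/3) = 30.45 — ≈ 30.42.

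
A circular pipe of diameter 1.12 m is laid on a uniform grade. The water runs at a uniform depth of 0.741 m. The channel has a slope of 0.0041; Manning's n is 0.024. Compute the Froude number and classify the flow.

subcritical

For a circular section of diameter D = 1.12 m at depth y = 0.741 m, the central angle is θ = 2 arccos(1 − 2y/D) = 3.8 rad. Then A = (D²/8)(θ − sin θ) = 0.6917 m² and P = Dθ/2 = 2.128 m.
Hydraulic radius R = A/P = 0.6917/2.128 = 0.3251 m.
V = (1/n) R^(2/3) √S = (1/0.024) × 0.3251^(2/3) × √0.0041 = 1.261 m/s. Hydraulic depth D_h = A/T = 0.6917/1.06 = 0.6527 m.
Froude number Fr = V/√(g·D_h) = 1.261/√(9.81×0.6527) = 0.498, which is less than 1, so the flow is subcritical.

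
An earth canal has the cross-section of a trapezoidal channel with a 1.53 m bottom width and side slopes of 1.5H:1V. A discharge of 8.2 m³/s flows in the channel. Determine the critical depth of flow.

y_c = 1.03 m

At critical depth, Q² T / (g A³) = 1, i.e. A³/T = Q²/g = 8.2²/9.81 = 6.854.
Trying y = 0.832 m: A³/T = 3.067 — too small.
Trying y = 1.21 m: A³/T = 12.85 — too large.
Trying y = 1.03 m: A³/T = 6.877 — matches.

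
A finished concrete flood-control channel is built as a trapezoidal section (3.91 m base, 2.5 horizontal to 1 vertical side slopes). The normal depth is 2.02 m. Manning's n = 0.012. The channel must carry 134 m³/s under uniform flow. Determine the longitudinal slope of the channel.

S = 0.00603

With bottom width b = 3.91 m and side slope z = 2.5: A = (b + zy)y = (3.91 + 2.5×2.02)×2.02 = 18.1 m²; P = b + 2y√(1+z²) = 3.91 + 2×2.02×2.693 = 14.79 m.
Hydraulic radius R = A/P = 18.1/14.79 = 1.224 m.
From Manning's equation, S = [nQ / (1 A R^(2/3))]² = [0.012 × 134 / (1 × 18.1 × 1.224^(2/3))]² = 0.00603.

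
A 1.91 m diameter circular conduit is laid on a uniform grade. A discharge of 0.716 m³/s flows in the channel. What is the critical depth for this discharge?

At critical depth, Q² T / (g A³) = 1, i.e. A³/T = Q²/g = 0.716²/9.81 = 0.05226.
Trying y = 0.456 m: A³/T = 0.08878 — too large.
Trying y = 0.328 m: A³/T = 0.02443 — too small.
Trying y = 0.398 m: A³/T = 0.05217 — close enough.

y_c = 0.398 m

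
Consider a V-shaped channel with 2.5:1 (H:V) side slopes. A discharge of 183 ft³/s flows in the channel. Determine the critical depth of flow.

y_c = 3.19 ft

At critical depth, Q² T / (g A³) = 1, i.e. A³/T = Q²/g = 183²/32.2 = 1040.
Try y = 3.87 ft: A³/T = 2713 — too large.
Try y = 3.19 ft: A³/T = 1032 — ≈ 1040.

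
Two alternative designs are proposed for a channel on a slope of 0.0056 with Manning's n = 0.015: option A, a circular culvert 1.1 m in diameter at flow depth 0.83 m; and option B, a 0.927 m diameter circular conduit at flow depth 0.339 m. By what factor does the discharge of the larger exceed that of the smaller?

Channel A: For a circular section of diameter D = 1.1 m at depth y = 0.83 m, the central angle is θ = 2 arccos(1 − 2y/D) = 4.21 rad. Then A = (D²/8)(θ − sin θ) = 0.7693 m² and P = Dθ/2 = 2.315 m. Hydraulic radius R = A/P = 0.7693/2.315 = 0.3322 m. Q_A = (1/0.015)·0.7693·0.3322^(2/3)·√0.0056 = 1.841 m³/s.
Channel B: For a circular section of diameter D = 0.927 m at depth y = 0.339 m, the central angle is θ = 2 arccos(1 − 2y/D) = 2.598 rad. Then A = (D²/8)(θ − sin θ) = 0.2234 m² and P = Dθ/2 = 1.204 m. Hydraulic radius R = A/P = 0.2234/1.204 = 0.1856 m. Q_B = (1/0.015)·0.2234·0.1856^(2/3)·√0.0056 = 0.3627 m³/s.
The larger discharge is 1.841 m³/s and the smaller is 0.3627 m³/s; the ratio is 5.08.

5.08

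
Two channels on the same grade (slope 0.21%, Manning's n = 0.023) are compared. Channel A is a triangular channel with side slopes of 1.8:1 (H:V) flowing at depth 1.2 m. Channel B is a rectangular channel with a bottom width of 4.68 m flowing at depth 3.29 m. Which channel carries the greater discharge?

channel B

Channel A: For a triangular section with side slope z = 1.8: A = zy² = 1.8×1.2² = 2.592 m²; P = 2y√(1+z²) = 2×1.2×2.059 = 4.942 m. Hydraulic radius R = A/P = 2.592/4.942 = 0.5245 m. Q_A = (1/0.023)·2.592·0.5245^(2/3)·√0.0021 = 3.359 m³/s.
Channel B: Flow area A = b·y = 4.68 × 3.29 = 15.4 m². Wetted perimeter P = b + 2y = 4.68 + 2×3.29 = 11.26 m. Hydraulic radius R = A/P = 15.4/11.26 = 1.367 m. Q_B = (1/0.023)·15.4·1.367^(2/3)·√0.0021 = 37.79 m³/s.
Q_A = 3.359 m³/s vs Q_B = 37.79 m³/s, so channel B carries more.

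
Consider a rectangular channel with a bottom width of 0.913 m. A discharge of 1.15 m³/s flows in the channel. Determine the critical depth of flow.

y_c = 0.545 m

For a rectangular channel, critical depth y_c = (q²/g)^(1/3) where q = Q/b = 1.15/0.913 = 1.26 m²/s.
So y_c = (1.26²/9.81)^(1/3) = 0.545 m.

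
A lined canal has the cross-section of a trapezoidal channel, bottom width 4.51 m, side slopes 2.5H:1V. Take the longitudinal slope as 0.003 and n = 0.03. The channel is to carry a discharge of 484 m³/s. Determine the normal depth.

y_n = 6.12 m

Manning's equation rearranged: A R^(2/3) = nQ / (1·√S) = 0.03 × 484 / (√0.003) = 265.1.
At y = 7.82 m: A R^(2/3) = 476.9 — high.
At y = 5.38 m: A R^(2/3) = 195.9 — low.
At y = 6.12 m: A R^(2/3) = 265.2 — ≈ 265.1.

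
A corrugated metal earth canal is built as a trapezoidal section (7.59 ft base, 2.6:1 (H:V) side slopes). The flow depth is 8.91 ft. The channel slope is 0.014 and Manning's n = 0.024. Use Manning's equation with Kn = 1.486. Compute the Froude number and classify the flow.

With bottom width b = 7.59 ft and side slope z = 2.6: A = (b + zy)y = (7.59 + 2.6×8.91)×8.91 = 274 ft²; P = b + 2y√(1+z²) = 7.59 + 2×8.91×2.786 = 57.23 ft.
Hydraulic radius R = A/P = 274/57.23 = 4.788 ft.
V = (1.486/n) R^(2/3) √S = (1.486/0.024) × 4.788^(2/3) × √0.014 = 20.81 ft/s. Hydraulic depth D_h = A/T = 274/53.92 = 5.082 ft.
Froude number Fr = V/√(g·D_h) = 20.81/√(32.2×5.082) = 1.63, which is greater than 1, so the flow is supercritical.

supercritical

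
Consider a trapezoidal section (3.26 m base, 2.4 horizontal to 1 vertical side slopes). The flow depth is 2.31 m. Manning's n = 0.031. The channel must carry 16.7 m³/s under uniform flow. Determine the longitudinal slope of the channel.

S = 0.000442

With bottom width b = 3.26 m and side slope z = 2.4: A = (b + zy)y = (3.26 + 2.4×2.31)×2.31 = 20.34 m²; P = b + 2y√(1+z²) = 3.26 + 2×2.31×2.6 = 15.27 m.
Hydraulic radius R = A/P = 20.34/15.27 = 1.332 m.
From Manning's equation, S = [nQ / (1 A R^(2/3))]² = [0.031 × 16.7 / (1 × 20.34 × 1.332^(2/3))]² = 0.000442.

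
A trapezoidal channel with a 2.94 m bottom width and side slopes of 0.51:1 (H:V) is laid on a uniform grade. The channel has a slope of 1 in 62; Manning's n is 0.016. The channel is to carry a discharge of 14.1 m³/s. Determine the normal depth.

y_n = 0.785 m

Manning's equation rearranged: A R^(2/3) = nQ / (1·√S) = 0.016 × 14.1 / (√0.01613) = 1.776.
Try y = 0.848 m: A R^(2/3) = 2.013 — high.
Try y = 0.785 m: A R^(2/3) = 1.776 — close enough.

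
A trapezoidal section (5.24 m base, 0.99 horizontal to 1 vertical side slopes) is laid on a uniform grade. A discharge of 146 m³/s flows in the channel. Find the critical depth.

y_c = 3.44 m

At critical depth, Q² T / (g A³) = 1, i.e. A³/T = Q²/g = 146²/9.81 = 2173.
Try y = 4.24 m: A³/T = 4699 — over.
Try y = 2.96 m: A³/T = 1274 — short.
Try y = 3.44 m: A³/T = 2183 — ≈ 2173.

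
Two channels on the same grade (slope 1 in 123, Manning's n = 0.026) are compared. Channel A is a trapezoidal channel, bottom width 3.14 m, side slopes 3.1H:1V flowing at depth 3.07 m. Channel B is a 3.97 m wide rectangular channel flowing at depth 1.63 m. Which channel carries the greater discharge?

Channel A: With bottom width b = 3.14 m and side slope z = 3.1: A = (b + zy)y = (3.14 + 3.1×3.07)×3.07 = 38.86 m²; P = b + 2y√(1+z²) = 3.14 + 2×3.07×3.257 = 23.14 m. Hydraulic radius R = A/P = 38.86/23.14 = 1.679 m. Q_A = (1/0.026)·38.86·1.679^(2/3)·√0.00813 = 190.4 m³/s.
Channel B: Flow area A = b·y = 3.97 × 1.63 = 6.471 m². Wetted perimeter P = b + 2y = 3.97 + 2×1.63 = 7.23 m. Hydraulic radius R = A/P = 6.471/7.23 = 0.895 m. Q_B = (1/0.026)·6.471·0.895^(2/3)·√0.00813 = 20.84 m³/s.
Q_A = 190.4 m³/s vs Q_B = 20.84 m³/s, so channel A carries more.

channel A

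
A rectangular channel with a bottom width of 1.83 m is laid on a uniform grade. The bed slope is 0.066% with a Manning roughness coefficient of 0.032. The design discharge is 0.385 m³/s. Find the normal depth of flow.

Manning's equation rearranged: A R^(2/3) = nQ / (1·√S) = 0.032 × 0.385 / (√0.00066) = 0.4796.
Try y = 0.635 m: A R^(2/3) = 0.6041 — over.
Try y = 0.438 m: A R^(2/3) = 0.3562 — short.
Try y = 0.539 m: A R^(2/3) = 0.4797 — ≈ 0.4796.

y_n = 0.539 m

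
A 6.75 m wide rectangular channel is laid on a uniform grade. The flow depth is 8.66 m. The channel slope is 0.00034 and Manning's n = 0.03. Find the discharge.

Flow area A = b·y = 6.75 × 8.66 = 58.45 m². Wetted perimeter P = b + 2y = 6.75 + 2×8.66 = 24.07 m.
Hydraulic radius R = A/P = 58.45/24.07 = 2.429 m.
Manning's equation: Q = (1/n) A R^(2/3) S^(1/2) = (1/0.03) × 58.45 × 2.429^(2/3) × 0.00034^(1/2) = 64.9 m³/s.

Q = 64.9 m³/s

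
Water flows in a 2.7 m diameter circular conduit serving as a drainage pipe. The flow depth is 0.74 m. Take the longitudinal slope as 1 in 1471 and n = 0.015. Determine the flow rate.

Q = 1.26 m³/s

For a circular section of diameter D = 2.7 m at depth y = 0.74 m, the central angle is θ = 2 arccos(1 − 2y/D) = 2.204 rad. Then A = (D²/8)(θ − sin θ) = 1.274 m² and P = Dθ/2 = 2.975 m.
Hydraulic radius R = A/P = 1.274/2.975 = 0.4281 m.
Manning's equation: Q = (1/n) A R^(2/3) S^(1/2) = (1/0.015) × 1.274 × 0.4281^(2/3) × 0.0006798^(1/2) = 1.26 m³/s.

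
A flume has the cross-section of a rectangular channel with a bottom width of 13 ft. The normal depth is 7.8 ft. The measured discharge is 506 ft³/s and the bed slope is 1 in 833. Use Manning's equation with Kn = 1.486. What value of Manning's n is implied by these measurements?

Flow area A = b·y = 13 × 7.8 = 101.4 ft². Wetted perimeter P = b + 2y = 13 + 2×7.8 = 28.6 ft.
Hydraulic radius R = A/P = 101.4/28.6 = 3.545 ft.
Rearranging Manning's equation: n = (1.486/Q) A R^(2/3) S^(1/2) = (1.486/506) × 101.4 × 3.545^(2/3) × √0.0012 = 0.024.

n = 0.024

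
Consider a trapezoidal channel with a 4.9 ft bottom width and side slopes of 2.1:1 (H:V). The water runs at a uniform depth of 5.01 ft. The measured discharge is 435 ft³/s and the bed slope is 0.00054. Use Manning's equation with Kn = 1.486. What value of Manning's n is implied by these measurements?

n = 0.012

With bottom width b = 4.9 ft and side slope z = 2.1: A = (b + zy)y = (4.9 + 2.1×5.01)×5.01 = 77.26 ft²; P = b + 2y√(1+z²) = 4.9 + 2×5.01×2.326 = 28.21 ft.
Hydraulic radius R = A/P = 77.26/28.21 = 2.739 ft.
Rearranging Manning's equation: n = (1.486/Q) A R^(2/3) S^(1/2) = (1.486/435) × 77.26 × 2.739^(2/3) × √0.00054 = 0.012.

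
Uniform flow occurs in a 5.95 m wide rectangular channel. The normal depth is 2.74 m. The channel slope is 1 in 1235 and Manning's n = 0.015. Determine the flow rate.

Q = 39.2 m³/s

Flow area A = b·y = 5.95 × 2.74 = 16.3 m². Wetted perimeter P = b + 2y = 5.95 + 2×2.74 = 11.43 m.
Hydraulic radius R = A/P = 16.3/11.43 = 1.426 m.
Manning's equation: Q = (1/n) A R^(2/3) S^(1/2) = (1/0.015) × 16.3 × 1.426^(2/3) × 0.0008097^(1/2) = 39.2 m³/s.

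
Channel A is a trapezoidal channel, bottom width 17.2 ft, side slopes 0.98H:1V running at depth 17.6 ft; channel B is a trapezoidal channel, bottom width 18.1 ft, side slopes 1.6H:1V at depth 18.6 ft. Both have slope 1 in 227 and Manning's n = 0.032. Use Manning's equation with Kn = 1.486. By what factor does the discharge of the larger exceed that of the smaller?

1.57

Channel A: With bottom width b = 17.2 ft and side slope z = 0.98: A = (b + zy)y = (17.2 + 0.98×17.6)×17.6 = 606.3 ft²; P = b + 2y√(1+z²) = 17.2 + 2×17.6×1.4 = 66.49 ft. Hydraulic radius R = A/P = 606.3/66.49 = 9.119 ft. Q_A = (1.486/0.032)·606.3·9.119^(2/3)·√0.004405 = 8156 ft³/s.
Channel B: With bottom width b = 18.1 ft and side slope z = 1.6: A = (b + zy)y = (18.1 + 1.6×18.6)×18.6 = 890.2 ft²; P = b + 2y√(1+z²) = 18.1 + 2×18.6×1.887 = 88.29 ft. Hydraulic radius R = A/P = 890.2/88.29 = 10.08 ft. Q_B = (1.486/0.032)·890.2·10.08^(2/3)·√0.004405 = 12810 ft³/s.
The larger discharge is 12810 ft³/s and the smaller is 8156 ft³/s; the ratio is 1.57.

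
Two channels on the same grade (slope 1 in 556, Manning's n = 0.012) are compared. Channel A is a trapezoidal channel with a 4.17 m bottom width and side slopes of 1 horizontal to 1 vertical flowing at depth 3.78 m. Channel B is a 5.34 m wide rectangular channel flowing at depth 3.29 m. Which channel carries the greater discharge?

Channel A: With bottom width b = 4.17 m and side slope z = 1: A = (b + zy)y = (4.17 + 1×3.78)×3.78 = 30.05 m²; P = b + 2y√(1+z²) = 4.17 + 2×3.78×1.414 = 14.86 m. Hydraulic radius R = A/P = 30.05/14.86 = 2.022 m. Q_A = (1/0.012)·30.05·2.022^(2/3)·√0.001799 = 169.8 m³/s.
Channel B: Flow area A = b·y = 5.34 × 3.29 = 17.57 m². Wetted perimeter P = b + 2y = 5.34 + 2×3.29 = 11.92 m. Hydraulic radius R = A/P = 17.57/11.92 = 1.474 m. Q_B = (1/0.012)·17.57·1.474^(2/3)·√0.001799 = 80.41 m³/s.
Q_A = 169.8 m³/s vs Q_B = 80.41 m³/s, so channel A carries more.

channel A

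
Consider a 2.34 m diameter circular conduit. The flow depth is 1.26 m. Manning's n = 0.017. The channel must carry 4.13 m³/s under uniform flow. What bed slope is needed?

For a circular section of diameter D = 2.34 m at depth y = 1.26 m, the central angle is θ = 2 arccos(1 − 2y/D) = 3.296 rad. Then A = (D²/8)(θ − sin θ) = 2.361 m² and P = Dθ/2 = 3.856 m.
Hydraulic radius R = A/P = 2.361/3.856 = 0.6122 m.
From Manning's equation, S = [nQ / (1 A R^(2/3))]² = [0.017 × 4.13 / (1 × 2.361 × 0.6122^(2/3))]² = 0.0017.

S = 0.0017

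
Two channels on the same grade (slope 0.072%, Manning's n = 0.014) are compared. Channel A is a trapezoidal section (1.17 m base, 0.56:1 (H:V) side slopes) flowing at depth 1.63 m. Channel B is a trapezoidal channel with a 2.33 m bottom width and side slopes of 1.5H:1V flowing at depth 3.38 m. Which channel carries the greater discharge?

Channel A: With bottom width b = 1.17 m and side slope z = 0.56: A = (b + zy)y = (1.17 + 0.56×1.63)×1.63 = 3.395 m²; P = b + 2y√(1+z²) = 1.17 + 2×1.63×1.146 = 4.906 m. Hydraulic radius R = A/P = 3.395/4.906 = 0.692 m. Q_A = (1/0.014)·3.395·0.692^(2/3)·√0.00072 = 5.09 m³/s.
Channel B: With bottom width b = 2.33 m and side slope z = 1.5: A = (b + zy)y = (2.33 + 1.5×3.38)×3.38 = 25.01 m²; P = b + 2y√(1+z²) = 2.33 + 2×3.38×1.803 = 14.52 m. Hydraulic radius R = A/P = 25.01/14.52 = 1.723 m. Q_B = (1/0.014)·25.01·1.723^(2/3)·√0.00072 = 68.9 m³/s.
Q_A = 5.09 m³/s vs Q_B = 68.9 m³/s, so channel B carries more.

channel B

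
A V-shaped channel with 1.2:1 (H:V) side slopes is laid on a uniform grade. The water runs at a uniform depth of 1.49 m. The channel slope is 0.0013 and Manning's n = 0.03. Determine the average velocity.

V = 0.828 m/s

For a triangular section with side slope z = 1.2: A = zy² = 1.2×1.49² = 2.664 m²; P = 2y√(1+z²) = 2×1.49×1.562 = 4.655 m.
Hydraulic radius R = A/P = 2.664/4.655 = 0.5723 m.
From Manning's equation, V = (1/n) R^(2/3) S^(1/2) = (1/0.03) × 0.5723^(2/3) × 0.0013^(1/2) = 0.828 m/s.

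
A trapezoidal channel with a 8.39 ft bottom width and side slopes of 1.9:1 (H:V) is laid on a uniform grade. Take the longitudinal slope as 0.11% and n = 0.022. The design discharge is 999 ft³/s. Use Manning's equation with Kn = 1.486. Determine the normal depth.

y_n = 7.54 ft

Manning's equation rearranged: A R^(2/3) = nQ / (1.486·√S) = 0.022 × 999 / (1.486 × √0.0011) = 445.9.
Try y = 6.53 ft: A R^(2/3) = 326.5 — short.
Try y = 8.22 ft: A R^(2/3) = 539.3 — over.
Try y = 7.54 ft: A R^(2/3) = 446 — ≈ 445.9.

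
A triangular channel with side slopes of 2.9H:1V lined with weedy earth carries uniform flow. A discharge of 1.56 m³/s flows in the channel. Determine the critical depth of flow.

y_c = 0.568 m

At critical depth, Q² T / (g A³) = 1, i.e. A³/T = Q²/g = 1.56²/9.81 = 0.2481.
Trying y = 0.701 m: A³/T = 0.7118 — over.
Trying y = 0.405 m: A³/T = 0.04582 — short.
Trying y = 0.568 m: A³/T = 0.2486 — matches.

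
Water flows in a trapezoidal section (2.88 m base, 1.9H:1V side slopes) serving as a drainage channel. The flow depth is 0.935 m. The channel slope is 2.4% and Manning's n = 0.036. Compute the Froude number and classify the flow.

supercritical

With bottom width b = 2.88 m and side slope z = 1.9: A = (b + zy)y = (2.88 + 1.9×0.935)×0.935 = 4.354 m²; P = b + 2y√(1+z²) = 2.88 + 2×0.935×2.147 = 6.895 m.
Hydraulic radius R = A/P = 4.354/6.895 = 0.6314 m.
V = (1/n) R^(2/3) √S = (1/0.036) × 0.6314^(2/3) × √0.024 = 3.167 m/s. Hydraulic depth D_h = A/T = 4.354/6.433 = 0.6768 m.
Froude number Fr = V/√(g·D_h) = 3.167/√(9.81×0.6768) = 1.23, which is greater than 1, so the flow is supercritical.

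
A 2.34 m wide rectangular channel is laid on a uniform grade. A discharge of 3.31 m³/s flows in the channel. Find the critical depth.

y_c = 0.589 m

For a rectangular channel, critical depth y_c = (q²/g)^(1/3) where q = Q/b = 3.31/2.34 = 1.415 m²/s.
So y_c = (1.415²/9.81)^(1/3) = 0.589 m.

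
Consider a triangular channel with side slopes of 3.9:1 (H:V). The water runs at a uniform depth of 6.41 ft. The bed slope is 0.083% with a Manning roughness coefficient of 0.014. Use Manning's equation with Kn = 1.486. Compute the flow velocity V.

V = 6.51 ft/s

For a triangular section with side slope z = 3.9: A = zy² = 3.9×6.41² = 160.2 ft²; P = 2y√(1+z²) = 2×6.41×4.026 = 51.62 ft.
Hydraulic radius R = A/P = 160.2/51.62 = 3.105 ft.
From Manning's equation, V = (1.486/n) R^(2/3) S^(1/2) = (1.486/0.014) × 3.105^(2/3) × 0.00083^(1/2) = 6.51 ft/s.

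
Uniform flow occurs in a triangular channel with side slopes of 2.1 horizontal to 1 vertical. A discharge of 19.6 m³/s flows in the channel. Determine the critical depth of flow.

y_c = 1.78 m

At critical depth, Q² T / (g A³) = 1, i.e. A³/T = Q²/g = 19.6²/9.81 = 39.16.
Trying y = 1.44 m: A³/T = 13.65 — short.
Trying y = 2.1 m: A³/T = 90.05 — over.
Trying y = 1.78 m: A³/T = 39.4 — matches.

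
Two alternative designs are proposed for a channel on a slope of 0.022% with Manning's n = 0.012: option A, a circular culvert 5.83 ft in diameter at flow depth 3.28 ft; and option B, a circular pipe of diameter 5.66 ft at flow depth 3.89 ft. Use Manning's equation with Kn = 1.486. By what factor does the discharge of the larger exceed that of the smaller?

Channel A: For a circular section of diameter D = 5.83 ft at depth y = 3.28 ft, the central angle is θ = 2 arccos(1 − 2y/D) = 3.393 rad. Then A = (D²/8)(θ − sin θ) = 15.47 ft² and P = Dθ/2 = 9.89 ft. Hydraulic radius R = A/P = 15.47/9.89 = 1.564 ft. Q_A = (1.486/0.012)·15.47·1.564^(2/3)·√0.00022 = 38.29 ft³/s.
Channel B: For a circular section of diameter D = 5.66 ft at depth y = 3.89 ft, the central angle is θ = 2 arccos(1 − 2y/D) = 3.909 rad. Then A = (D²/8)(θ − sin θ) = 18.44 ft² and P = Dθ/2 = 11.06 ft. Hydraulic radius R = A/P = 18.44/11.06 = 1.666 ft. Q_B = (1.486/0.012)·18.44·1.666^(2/3)·√0.00022 = 47.6 ft³/s.
The larger discharge is 47.6 ft³/s and the smaller is 38.29 ft³/s; the ratio is 1.24.

1.24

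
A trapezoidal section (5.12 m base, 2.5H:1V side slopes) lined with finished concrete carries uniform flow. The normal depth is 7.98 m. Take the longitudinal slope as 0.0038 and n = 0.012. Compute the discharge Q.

With bottom width b = 5.12 m and side slope z = 2.5: A = (b + zy)y = (5.12 + 2.5×7.98)×7.98 = 200.1 m²; P = b + 2y√(1+z²) = 5.12 + 2×7.98×2.693 = 48.09 m.
Hydraulic radius R = A/P = 200.1/48.09 = 4.16 m.
Manning's equation: Q = (1/n) A R^(2/3) S^(1/2) = (1/0.012) × 200.1 × 4.16^(2/3) × 0.0038^(1/2) = 2660 m³/s.

Q = 2660 m³/s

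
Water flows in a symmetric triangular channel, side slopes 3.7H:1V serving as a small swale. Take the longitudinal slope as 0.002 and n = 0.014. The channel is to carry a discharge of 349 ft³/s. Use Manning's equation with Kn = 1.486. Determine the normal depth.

Manning's equation rearranged: A R^(2/3) = nQ / (1.486·√S) = 0.014 × 349 / (1.486 × √0.002) = 73.52.
Try y = 4.13 ft: A R^(2/3) = 99.96 — too large.
Try y = 2.51 ft: A R^(2/3) = 26.49 — too small.
Try y = 3.68 ft: A R^(2/3) = 73.49 — close enough.

y_n = 3.68 ft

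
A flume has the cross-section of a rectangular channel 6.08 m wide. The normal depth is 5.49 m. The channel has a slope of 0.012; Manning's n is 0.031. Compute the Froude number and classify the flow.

Flow area A = b·y = 6.08 × 5.49 = 33.38 m². Wetted perimeter P = b + 2y = 6.08 + 2×5.49 = 17.06 m.
Hydraulic radius R = A/P = 33.38/17.06 = 1.957 m.
V = (1/n) R^(2/3) √S = (1/0.031) × 1.957^(2/3) × √0.012 = 5.528 m/s. Hydraulic depth D_h = A/T = 33.38/6.08 = 5.49 m.
Froude number Fr = V/√(g·D_h) = 5.528/√(9.81×5.49) = 0.753, which is less than 1, so the flow is subcritical.

subcritical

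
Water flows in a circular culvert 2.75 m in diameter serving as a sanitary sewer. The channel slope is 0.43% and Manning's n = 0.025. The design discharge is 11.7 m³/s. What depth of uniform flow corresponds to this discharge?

Manning's equation rearranged: A R^(2/3) = nQ / (1·√S) = 0.025 × 11.7 / (√0.0043) = 4.461.
Trying y = 1.62 m: A R^(2/3) = 3.022 — short.
Trying y = 2.49 m: A R^(2/3) = 4.943 — over.
Trying y = 2.17 m: A R^(2/3) = 4.461 — ≈ 4.461.

y_n = 2.17 m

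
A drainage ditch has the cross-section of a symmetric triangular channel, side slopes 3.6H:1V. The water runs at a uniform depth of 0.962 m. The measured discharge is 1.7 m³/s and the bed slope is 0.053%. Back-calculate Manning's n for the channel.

n = 0.027

For a triangular section with side slope z = 3.6: A = zy² = 3.6×0.962² = 3.332 m²; P = 2y√(1+z²) = 2×0.962×3.736 = 7.189 m.
Hydraulic radius R = A/P = 3.332/7.189 = 0.4635 m.
Rearranging Manning's equation: n = (1/Q) A R^(2/3) S^(1/2) = (1/1.7) × 3.332 × 0.4635^(2/3) × √0.00053 = 0.027.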